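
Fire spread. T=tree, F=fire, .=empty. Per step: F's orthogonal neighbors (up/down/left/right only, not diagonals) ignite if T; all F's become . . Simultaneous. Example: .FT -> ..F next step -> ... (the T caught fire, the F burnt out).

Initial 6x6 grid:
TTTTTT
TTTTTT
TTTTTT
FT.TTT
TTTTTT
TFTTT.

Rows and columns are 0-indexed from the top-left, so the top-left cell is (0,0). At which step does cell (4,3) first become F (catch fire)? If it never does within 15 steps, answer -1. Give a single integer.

Step 1: cell (4,3)='T' (+6 fires, +2 burnt)
Step 2: cell (4,3)='T' (+4 fires, +6 burnt)
Step 3: cell (4,3)='F' (+5 fires, +4 burnt)
  -> target ignites at step 3
Step 4: cell (4,3)='.' (+5 fires, +5 burnt)
Step 5: cell (4,3)='.' (+5 fires, +5 burnt)
Step 6: cell (4,3)='.' (+4 fires, +5 burnt)
Step 7: cell (4,3)='.' (+2 fires, +4 burnt)
Step 8: cell (4,3)='.' (+1 fires, +2 burnt)
Step 9: cell (4,3)='.' (+0 fires, +1 burnt)
  fire out at step 9

3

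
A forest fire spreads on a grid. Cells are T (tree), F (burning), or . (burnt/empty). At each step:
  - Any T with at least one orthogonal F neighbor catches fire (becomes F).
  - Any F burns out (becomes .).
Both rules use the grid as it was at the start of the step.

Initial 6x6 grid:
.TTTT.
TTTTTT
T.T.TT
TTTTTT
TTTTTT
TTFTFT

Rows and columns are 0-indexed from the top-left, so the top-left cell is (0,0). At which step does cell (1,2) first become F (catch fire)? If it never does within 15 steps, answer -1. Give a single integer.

Step 1: cell (1,2)='T' (+5 fires, +2 burnt)
Step 2: cell (1,2)='T' (+6 fires, +5 burnt)
Step 3: cell (1,2)='T' (+6 fires, +6 burnt)
Step 4: cell (1,2)='F' (+4 fires, +6 burnt)
  -> target ignites at step 4
Step 5: cell (1,2)='.' (+6 fires, +4 burnt)
Step 6: cell (1,2)='.' (+3 fires, +6 burnt)
Step 7: cell (1,2)='.' (+0 fires, +3 burnt)
  fire out at step 7

4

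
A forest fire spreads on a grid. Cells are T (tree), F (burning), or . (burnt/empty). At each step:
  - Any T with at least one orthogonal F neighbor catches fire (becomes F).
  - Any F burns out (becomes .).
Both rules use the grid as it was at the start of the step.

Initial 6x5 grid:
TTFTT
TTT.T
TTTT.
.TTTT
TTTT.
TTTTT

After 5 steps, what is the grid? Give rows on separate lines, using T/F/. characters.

Step 1: 3 trees catch fire, 1 burn out
  TF.FT
  TTF.T
  TTTT.
  .TTTT
  TTTT.
  TTTTT
Step 2: 4 trees catch fire, 3 burn out
  F...F
  TF..T
  TTFT.
  .TTTT
  TTTT.
  TTTTT
Step 3: 5 trees catch fire, 4 burn out
  .....
  F...F
  TF.F.
  .TFTT
  TTTT.
  TTTTT
Step 4: 4 trees catch fire, 5 burn out
  .....
  .....
  F....
  .F.FT
  TTFT.
  TTTTT
Step 5: 4 trees catch fire, 4 burn out
  .....
  .....
  .....
  ....F
  TF.F.
  TTFTT

.....
.....
.....
....F
TF.F.
TTFTT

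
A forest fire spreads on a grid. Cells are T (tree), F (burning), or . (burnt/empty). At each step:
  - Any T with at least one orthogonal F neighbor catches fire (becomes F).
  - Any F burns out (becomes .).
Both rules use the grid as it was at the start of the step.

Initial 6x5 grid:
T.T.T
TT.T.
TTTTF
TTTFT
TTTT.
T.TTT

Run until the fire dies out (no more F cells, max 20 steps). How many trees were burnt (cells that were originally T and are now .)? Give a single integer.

Answer: 20

Derivation:
Step 1: +4 fires, +2 burnt (F count now 4)
Step 2: +5 fires, +4 burnt (F count now 5)
Step 3: +5 fires, +5 burnt (F count now 5)
Step 4: +3 fires, +5 burnt (F count now 3)
Step 5: +2 fires, +3 burnt (F count now 2)
Step 6: +1 fires, +2 burnt (F count now 1)
Step 7: +0 fires, +1 burnt (F count now 0)
Fire out after step 7
Initially T: 22, now '.': 28
Total burnt (originally-T cells now '.'): 20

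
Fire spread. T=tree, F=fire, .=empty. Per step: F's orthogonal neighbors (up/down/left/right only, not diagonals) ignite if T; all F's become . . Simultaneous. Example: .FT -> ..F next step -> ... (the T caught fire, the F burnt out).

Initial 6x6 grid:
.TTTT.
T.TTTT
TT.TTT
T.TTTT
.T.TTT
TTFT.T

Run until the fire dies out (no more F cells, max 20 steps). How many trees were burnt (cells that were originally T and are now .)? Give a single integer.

Answer: 23

Derivation:
Step 1: +2 fires, +1 burnt (F count now 2)
Step 2: +3 fires, +2 burnt (F count now 3)
Step 3: +2 fires, +3 burnt (F count now 2)
Step 4: +4 fires, +2 burnt (F count now 4)
Step 5: +4 fires, +4 burnt (F count now 4)
Step 6: +4 fires, +4 burnt (F count now 4)
Step 7: +3 fires, +4 burnt (F count now 3)
Step 8: +1 fires, +3 burnt (F count now 1)
Step 9: +0 fires, +1 burnt (F count now 0)
Fire out after step 9
Initially T: 27, now '.': 32
Total burnt (originally-T cells now '.'): 23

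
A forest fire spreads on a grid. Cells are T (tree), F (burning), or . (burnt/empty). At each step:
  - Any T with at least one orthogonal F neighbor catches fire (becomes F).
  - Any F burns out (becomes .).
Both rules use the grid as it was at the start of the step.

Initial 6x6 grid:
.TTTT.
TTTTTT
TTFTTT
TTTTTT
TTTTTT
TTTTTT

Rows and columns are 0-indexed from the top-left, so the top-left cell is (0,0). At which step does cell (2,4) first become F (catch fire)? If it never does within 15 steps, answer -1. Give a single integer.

Step 1: cell (2,4)='T' (+4 fires, +1 burnt)
Step 2: cell (2,4)='F' (+8 fires, +4 burnt)
  -> target ignites at step 2
Step 3: cell (2,4)='.' (+10 fires, +8 burnt)
Step 4: cell (2,4)='.' (+7 fires, +10 burnt)
Step 5: cell (2,4)='.' (+3 fires, +7 burnt)
Step 6: cell (2,4)='.' (+1 fires, +3 burnt)
Step 7: cell (2,4)='.' (+0 fires, +1 burnt)
  fire out at step 7

2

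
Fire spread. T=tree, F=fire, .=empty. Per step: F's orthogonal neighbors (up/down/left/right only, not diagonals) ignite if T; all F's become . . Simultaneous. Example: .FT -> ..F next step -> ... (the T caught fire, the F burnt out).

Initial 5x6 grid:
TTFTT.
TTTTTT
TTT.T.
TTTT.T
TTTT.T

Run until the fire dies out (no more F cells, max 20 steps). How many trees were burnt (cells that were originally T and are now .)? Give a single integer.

Answer: 22

Derivation:
Step 1: +3 fires, +1 burnt (F count now 3)
Step 2: +5 fires, +3 burnt (F count now 5)
Step 3: +4 fires, +5 burnt (F count now 4)
Step 4: +6 fires, +4 burnt (F count now 6)
Step 5: +3 fires, +6 burnt (F count now 3)
Step 6: +1 fires, +3 burnt (F count now 1)
Step 7: +0 fires, +1 burnt (F count now 0)
Fire out after step 7
Initially T: 24, now '.': 28
Total burnt (originally-T cells now '.'): 22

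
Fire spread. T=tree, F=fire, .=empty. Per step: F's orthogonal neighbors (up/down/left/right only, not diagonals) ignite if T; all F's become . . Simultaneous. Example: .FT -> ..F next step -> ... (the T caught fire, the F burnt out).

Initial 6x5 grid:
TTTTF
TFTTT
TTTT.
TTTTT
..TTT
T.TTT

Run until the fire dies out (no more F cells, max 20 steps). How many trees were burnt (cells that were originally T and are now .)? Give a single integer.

Step 1: +6 fires, +2 burnt (F count now 6)
Step 2: +6 fires, +6 burnt (F count now 6)
Step 3: +3 fires, +6 burnt (F count now 3)
Step 4: +2 fires, +3 burnt (F count now 2)
Step 5: +3 fires, +2 burnt (F count now 3)
Step 6: +2 fires, +3 burnt (F count now 2)
Step 7: +1 fires, +2 burnt (F count now 1)
Step 8: +0 fires, +1 burnt (F count now 0)
Fire out after step 8
Initially T: 24, now '.': 29
Total burnt (originally-T cells now '.'): 23

Answer: 23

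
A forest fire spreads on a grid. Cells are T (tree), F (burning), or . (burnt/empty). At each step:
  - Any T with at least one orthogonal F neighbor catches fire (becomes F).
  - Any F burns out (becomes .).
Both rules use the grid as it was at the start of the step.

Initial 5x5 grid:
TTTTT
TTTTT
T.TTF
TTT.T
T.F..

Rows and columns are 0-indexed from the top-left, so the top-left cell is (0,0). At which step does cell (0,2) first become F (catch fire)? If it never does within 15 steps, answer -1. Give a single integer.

Step 1: cell (0,2)='T' (+4 fires, +2 burnt)
Step 2: cell (0,2)='T' (+4 fires, +4 burnt)
Step 3: cell (0,2)='T' (+3 fires, +4 burnt)
Step 4: cell (0,2)='F' (+4 fires, +3 burnt)
  -> target ignites at step 4
Step 5: cell (0,2)='.' (+2 fires, +4 burnt)
Step 6: cell (0,2)='.' (+1 fires, +2 burnt)
Step 7: cell (0,2)='.' (+0 fires, +1 burnt)
  fire out at step 7

4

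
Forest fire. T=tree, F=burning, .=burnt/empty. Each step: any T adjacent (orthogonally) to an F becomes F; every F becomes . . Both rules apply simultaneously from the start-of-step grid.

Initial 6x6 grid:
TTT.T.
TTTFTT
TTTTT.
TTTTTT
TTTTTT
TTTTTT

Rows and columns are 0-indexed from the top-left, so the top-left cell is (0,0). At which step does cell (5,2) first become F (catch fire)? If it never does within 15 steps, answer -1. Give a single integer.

Step 1: cell (5,2)='T' (+3 fires, +1 burnt)
Step 2: cell (5,2)='T' (+7 fires, +3 burnt)
Step 3: cell (5,2)='T' (+6 fires, +7 burnt)
Step 4: cell (5,2)='T' (+7 fires, +6 burnt)
Step 5: cell (5,2)='F' (+5 fires, +7 burnt)
  -> target ignites at step 5
Step 6: cell (5,2)='.' (+3 fires, +5 burnt)
Step 7: cell (5,2)='.' (+1 fires, +3 burnt)
Step 8: cell (5,2)='.' (+0 fires, +1 burnt)
  fire out at step 8

5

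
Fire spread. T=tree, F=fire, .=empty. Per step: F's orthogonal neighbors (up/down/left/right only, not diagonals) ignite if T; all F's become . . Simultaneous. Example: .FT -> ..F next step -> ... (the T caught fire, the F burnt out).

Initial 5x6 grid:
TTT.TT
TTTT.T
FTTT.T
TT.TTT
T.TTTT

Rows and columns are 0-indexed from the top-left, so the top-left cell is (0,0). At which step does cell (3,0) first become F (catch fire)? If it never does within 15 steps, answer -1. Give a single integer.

Step 1: cell (3,0)='F' (+3 fires, +1 burnt)
  -> target ignites at step 1
Step 2: cell (3,0)='.' (+5 fires, +3 burnt)
Step 3: cell (3,0)='.' (+3 fires, +5 burnt)
Step 4: cell (3,0)='.' (+3 fires, +3 burnt)
Step 5: cell (3,0)='.' (+2 fires, +3 burnt)
Step 6: cell (3,0)='.' (+3 fires, +2 burnt)
Step 7: cell (3,0)='.' (+2 fires, +3 burnt)
Step 8: cell (3,0)='.' (+1 fires, +2 burnt)
Step 9: cell (3,0)='.' (+1 fires, +1 burnt)
Step 10: cell (3,0)='.' (+1 fires, +1 burnt)
Step 11: cell (3,0)='.' (+0 fires, +1 burnt)
  fire out at step 11

1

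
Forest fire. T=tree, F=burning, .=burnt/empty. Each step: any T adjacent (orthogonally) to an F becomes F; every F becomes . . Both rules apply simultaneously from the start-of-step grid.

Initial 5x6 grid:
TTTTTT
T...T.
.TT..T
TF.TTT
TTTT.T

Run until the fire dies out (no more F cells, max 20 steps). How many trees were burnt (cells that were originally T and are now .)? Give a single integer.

Step 1: +3 fires, +1 burnt (F count now 3)
Step 2: +3 fires, +3 burnt (F count now 3)
Step 3: +1 fires, +3 burnt (F count now 1)
Step 4: +1 fires, +1 burnt (F count now 1)
Step 5: +1 fires, +1 burnt (F count now 1)
Step 6: +1 fires, +1 burnt (F count now 1)
Step 7: +2 fires, +1 burnt (F count now 2)
Step 8: +0 fires, +2 burnt (F count now 0)
Fire out after step 8
Initially T: 20, now '.': 22
Total burnt (originally-T cells now '.'): 12

Answer: 12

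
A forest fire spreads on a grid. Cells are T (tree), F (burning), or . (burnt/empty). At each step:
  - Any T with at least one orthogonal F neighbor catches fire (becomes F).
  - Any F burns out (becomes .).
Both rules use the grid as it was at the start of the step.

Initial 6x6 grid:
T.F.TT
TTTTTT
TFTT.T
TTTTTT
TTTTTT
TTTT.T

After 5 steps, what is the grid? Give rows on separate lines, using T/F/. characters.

Step 1: 5 trees catch fire, 2 burn out
  T...TT
  TFFTTT
  F.FT.T
  TFTTTT
  TTTTTT
  TTTT.T
Step 2: 6 trees catch fire, 5 burn out
  T...TT
  F..FTT
  ...F.T
  F.FTTT
  TFTTTT
  TTTT.T
Step 3: 6 trees catch fire, 6 burn out
  F...TT
  ....FT
  .....T
  ...FTT
  F.FTTT
  TFTT.T
Step 4: 6 trees catch fire, 6 burn out
  ....FT
  .....F
  .....T
  ....FT
  ...FTT
  F.FT.T
Step 5: 5 trees catch fire, 6 burn out
  .....F
  ......
  .....F
  .....F
  ....FT
  ...F.T

.....F
......
.....F
.....F
....FT
...F.T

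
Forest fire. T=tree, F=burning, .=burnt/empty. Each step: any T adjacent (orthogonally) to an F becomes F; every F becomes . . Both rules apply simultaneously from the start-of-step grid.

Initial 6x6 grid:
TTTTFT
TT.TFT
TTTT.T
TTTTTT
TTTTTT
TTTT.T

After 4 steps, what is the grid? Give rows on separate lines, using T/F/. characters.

Step 1: 4 trees catch fire, 2 burn out
  TTTF.F
  TT.F.F
  TTTT.T
  TTTTTT
  TTTTTT
  TTTT.T
Step 2: 3 trees catch fire, 4 burn out
  TTF...
  TT....
  TTTF.F
  TTTTTT
  TTTTTT
  TTTT.T
Step 3: 4 trees catch fire, 3 burn out
  TF....
  TT....
  TTF...
  TTTFTF
  TTTTTT
  TTTT.T
Step 4: 7 trees catch fire, 4 burn out
  F.....
  TF....
  TF....
  TTF.F.
  TTTFTF
  TTTT.T

F.....
TF....
TF....
TTF.F.
TTTFTF
TTTT.T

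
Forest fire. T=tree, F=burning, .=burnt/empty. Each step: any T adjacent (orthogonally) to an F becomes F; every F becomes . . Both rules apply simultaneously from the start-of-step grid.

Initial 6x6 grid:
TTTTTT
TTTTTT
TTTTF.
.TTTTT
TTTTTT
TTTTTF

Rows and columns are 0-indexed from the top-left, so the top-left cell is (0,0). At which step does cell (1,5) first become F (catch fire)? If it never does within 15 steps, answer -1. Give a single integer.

Step 1: cell (1,5)='T' (+5 fires, +2 burnt)
Step 2: cell (1,5)='F' (+8 fires, +5 burnt)
  -> target ignites at step 2
Step 3: cell (1,5)='.' (+7 fires, +8 burnt)
Step 4: cell (1,5)='.' (+6 fires, +7 burnt)
Step 5: cell (1,5)='.' (+4 fires, +6 burnt)
Step 6: cell (1,5)='.' (+2 fires, +4 burnt)
Step 7: cell (1,5)='.' (+0 fires, +2 burnt)
  fire out at step 7

2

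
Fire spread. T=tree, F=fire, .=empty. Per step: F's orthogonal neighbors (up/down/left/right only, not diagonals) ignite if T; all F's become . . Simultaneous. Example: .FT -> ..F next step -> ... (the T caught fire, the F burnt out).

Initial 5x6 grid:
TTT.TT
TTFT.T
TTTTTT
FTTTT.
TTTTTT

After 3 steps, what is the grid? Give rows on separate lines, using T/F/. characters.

Step 1: 7 trees catch fire, 2 burn out
  TTF.TT
  TF.F.T
  FTFTTT
  .FTTT.
  FTTTTT
Step 2: 6 trees catch fire, 7 burn out
  TF..TT
  F....T
  .F.FTT
  ..FTT.
  .FTTTT
Step 3: 4 trees catch fire, 6 burn out
  F...TT
  .....T
  ....FT
  ...FT.
  ..FTTT

F...TT
.....T
....FT
...FT.
..FTTT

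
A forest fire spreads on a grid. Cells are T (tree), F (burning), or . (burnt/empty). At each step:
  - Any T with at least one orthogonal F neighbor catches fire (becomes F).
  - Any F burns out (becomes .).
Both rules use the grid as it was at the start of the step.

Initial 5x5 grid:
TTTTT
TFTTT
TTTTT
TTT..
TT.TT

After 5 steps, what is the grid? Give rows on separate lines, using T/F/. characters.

Step 1: 4 trees catch fire, 1 burn out
  TFTTT
  F.FTT
  TFTTT
  TTT..
  TT.TT
Step 2: 6 trees catch fire, 4 burn out
  F.FTT
  ...FT
  F.FTT
  TFT..
  TT.TT
Step 3: 6 trees catch fire, 6 burn out
  ...FT
  ....F
  ...FT
  F.F..
  TF.TT
Step 4: 3 trees catch fire, 6 burn out
  ....F
  .....
  ....F
  .....
  F..TT
Step 5: 0 trees catch fire, 3 burn out
  .....
  .....
  .....
  .....
  ...TT

.....
.....
.....
.....
...TT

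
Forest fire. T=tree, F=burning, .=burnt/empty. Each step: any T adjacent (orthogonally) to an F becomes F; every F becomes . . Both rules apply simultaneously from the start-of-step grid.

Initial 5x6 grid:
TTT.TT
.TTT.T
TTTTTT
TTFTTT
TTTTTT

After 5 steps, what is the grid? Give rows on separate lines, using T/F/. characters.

Step 1: 4 trees catch fire, 1 burn out
  TTT.TT
  .TTT.T
  TTFTTT
  TF.FTT
  TTFTTT
Step 2: 7 trees catch fire, 4 burn out
  TTT.TT
  .TFT.T
  TF.FTT
  F...FT
  TF.FTT
Step 3: 8 trees catch fire, 7 burn out
  TTF.TT
  .F.F.T
  F...FT
  .....F
  F...FT
Step 4: 3 trees catch fire, 8 burn out
  TF..TT
  .....T
  .....F
  ......
  .....F
Step 5: 2 trees catch fire, 3 burn out
  F...TT
  .....F
  ......
  ......
  ......

F...TT
.....F
......
......
......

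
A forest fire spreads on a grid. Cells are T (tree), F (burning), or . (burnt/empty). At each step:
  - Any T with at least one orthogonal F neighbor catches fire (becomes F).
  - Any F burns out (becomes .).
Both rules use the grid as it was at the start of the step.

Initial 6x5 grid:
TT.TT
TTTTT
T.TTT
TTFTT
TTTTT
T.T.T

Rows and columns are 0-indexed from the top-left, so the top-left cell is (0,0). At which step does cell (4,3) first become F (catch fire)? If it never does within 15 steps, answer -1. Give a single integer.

Step 1: cell (4,3)='T' (+4 fires, +1 burnt)
Step 2: cell (4,3)='F' (+7 fires, +4 burnt)
  -> target ignites at step 2
Step 3: cell (4,3)='.' (+6 fires, +7 burnt)
Step 4: cell (4,3)='.' (+6 fires, +6 burnt)
Step 5: cell (4,3)='.' (+2 fires, +6 burnt)
Step 6: cell (4,3)='.' (+0 fires, +2 burnt)
  fire out at step 6

2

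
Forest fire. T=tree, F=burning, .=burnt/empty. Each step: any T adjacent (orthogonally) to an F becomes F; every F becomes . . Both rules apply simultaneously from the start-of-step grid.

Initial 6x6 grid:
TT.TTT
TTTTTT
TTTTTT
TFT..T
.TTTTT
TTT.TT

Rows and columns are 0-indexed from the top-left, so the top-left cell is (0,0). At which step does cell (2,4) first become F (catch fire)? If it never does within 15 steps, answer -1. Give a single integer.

Step 1: cell (2,4)='T' (+4 fires, +1 burnt)
Step 2: cell (2,4)='T' (+5 fires, +4 burnt)
Step 3: cell (2,4)='T' (+7 fires, +5 burnt)
Step 4: cell (2,4)='F' (+4 fires, +7 burnt)
  -> target ignites at step 4
Step 5: cell (2,4)='.' (+5 fires, +4 burnt)
Step 6: cell (2,4)='.' (+4 fires, +5 burnt)
Step 7: cell (2,4)='.' (+1 fires, +4 burnt)
Step 8: cell (2,4)='.' (+0 fires, +1 burnt)
  fire out at step 8

4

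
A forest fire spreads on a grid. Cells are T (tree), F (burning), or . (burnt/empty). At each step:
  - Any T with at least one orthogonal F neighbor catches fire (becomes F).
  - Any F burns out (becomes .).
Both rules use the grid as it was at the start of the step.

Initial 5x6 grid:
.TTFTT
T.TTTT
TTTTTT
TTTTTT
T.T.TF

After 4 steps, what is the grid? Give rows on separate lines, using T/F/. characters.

Step 1: 5 trees catch fire, 2 burn out
  .TF.FT
  T.TFTT
  TTTTTT
  TTTTTF
  T.T.F.
Step 2: 7 trees catch fire, 5 burn out
  .F...F
  T.F.FT
  TTTFTF
  TTTTF.
  T.T...
Step 3: 4 trees catch fire, 7 burn out
  ......
  T....F
  TTF.F.
  TTTF..
  T.T...
Step 4: 2 trees catch fire, 4 burn out
  ......
  T.....
  TF....
  TTF...
  T.T...

......
T.....
TF....
TTF...
T.T...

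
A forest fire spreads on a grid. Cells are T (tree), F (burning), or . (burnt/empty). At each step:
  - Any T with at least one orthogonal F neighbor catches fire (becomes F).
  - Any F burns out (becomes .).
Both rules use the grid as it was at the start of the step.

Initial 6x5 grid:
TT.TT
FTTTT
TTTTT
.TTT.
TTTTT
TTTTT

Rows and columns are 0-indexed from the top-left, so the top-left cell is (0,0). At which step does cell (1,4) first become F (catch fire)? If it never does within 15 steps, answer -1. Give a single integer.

Step 1: cell (1,4)='T' (+3 fires, +1 burnt)
Step 2: cell (1,4)='T' (+3 fires, +3 burnt)
Step 3: cell (1,4)='T' (+3 fires, +3 burnt)
Step 4: cell (1,4)='F' (+5 fires, +3 burnt)
  -> target ignites at step 4
Step 5: cell (1,4)='.' (+6 fires, +5 burnt)
Step 6: cell (1,4)='.' (+3 fires, +6 burnt)
Step 7: cell (1,4)='.' (+2 fires, +3 burnt)
Step 8: cell (1,4)='.' (+1 fires, +2 burnt)
Step 9: cell (1,4)='.' (+0 fires, +1 burnt)
  fire out at step 9

4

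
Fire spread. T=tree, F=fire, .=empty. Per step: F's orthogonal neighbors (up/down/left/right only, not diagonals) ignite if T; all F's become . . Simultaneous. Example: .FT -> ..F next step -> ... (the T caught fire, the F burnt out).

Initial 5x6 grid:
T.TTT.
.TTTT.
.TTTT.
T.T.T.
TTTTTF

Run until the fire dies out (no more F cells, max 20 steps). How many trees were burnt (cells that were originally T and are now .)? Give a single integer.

Answer: 19

Derivation:
Step 1: +1 fires, +1 burnt (F count now 1)
Step 2: +2 fires, +1 burnt (F count now 2)
Step 3: +2 fires, +2 burnt (F count now 2)
Step 4: +4 fires, +2 burnt (F count now 4)
Step 5: +4 fires, +4 burnt (F count now 4)
Step 6: +4 fires, +4 burnt (F count now 4)
Step 7: +2 fires, +4 burnt (F count now 2)
Step 8: +0 fires, +2 burnt (F count now 0)
Fire out after step 8
Initially T: 20, now '.': 29
Total burnt (originally-T cells now '.'): 19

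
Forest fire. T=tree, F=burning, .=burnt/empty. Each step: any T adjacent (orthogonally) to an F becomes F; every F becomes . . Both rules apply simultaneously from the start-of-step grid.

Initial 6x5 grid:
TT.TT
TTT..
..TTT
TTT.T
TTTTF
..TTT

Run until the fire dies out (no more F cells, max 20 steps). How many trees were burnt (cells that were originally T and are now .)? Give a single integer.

Answer: 19

Derivation:
Step 1: +3 fires, +1 burnt (F count now 3)
Step 2: +3 fires, +3 burnt (F count now 3)
Step 3: +4 fires, +3 burnt (F count now 4)
Step 4: +3 fires, +4 burnt (F count now 3)
Step 5: +2 fires, +3 burnt (F count now 2)
Step 6: +1 fires, +2 burnt (F count now 1)
Step 7: +2 fires, +1 burnt (F count now 2)
Step 8: +1 fires, +2 burnt (F count now 1)
Step 9: +0 fires, +1 burnt (F count now 0)
Fire out after step 9
Initially T: 21, now '.': 28
Total burnt (originally-T cells now '.'): 19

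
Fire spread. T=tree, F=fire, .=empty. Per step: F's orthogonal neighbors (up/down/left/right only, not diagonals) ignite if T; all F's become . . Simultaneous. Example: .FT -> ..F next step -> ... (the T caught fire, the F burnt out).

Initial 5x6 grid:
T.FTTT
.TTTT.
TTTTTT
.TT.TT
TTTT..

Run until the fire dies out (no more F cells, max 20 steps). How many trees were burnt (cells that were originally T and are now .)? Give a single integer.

Answer: 21

Derivation:
Step 1: +2 fires, +1 burnt (F count now 2)
Step 2: +4 fires, +2 burnt (F count now 4)
Step 3: +5 fires, +4 burnt (F count now 5)
Step 4: +4 fires, +5 burnt (F count now 4)
Step 5: +4 fires, +4 burnt (F count now 4)
Step 6: +2 fires, +4 burnt (F count now 2)
Step 7: +0 fires, +2 burnt (F count now 0)
Fire out after step 7
Initially T: 22, now '.': 29
Total burnt (originally-T cells now '.'): 21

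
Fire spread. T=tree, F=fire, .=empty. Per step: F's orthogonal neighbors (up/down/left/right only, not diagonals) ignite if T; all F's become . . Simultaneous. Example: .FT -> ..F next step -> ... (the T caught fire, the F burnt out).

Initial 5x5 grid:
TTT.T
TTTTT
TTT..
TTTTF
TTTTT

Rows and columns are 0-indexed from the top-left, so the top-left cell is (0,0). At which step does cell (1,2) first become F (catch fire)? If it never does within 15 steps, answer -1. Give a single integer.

Step 1: cell (1,2)='T' (+2 fires, +1 burnt)
Step 2: cell (1,2)='T' (+2 fires, +2 burnt)
Step 3: cell (1,2)='T' (+3 fires, +2 burnt)
Step 4: cell (1,2)='F' (+4 fires, +3 burnt)
  -> target ignites at step 4
Step 5: cell (1,2)='.' (+5 fires, +4 burnt)
Step 6: cell (1,2)='.' (+3 fires, +5 burnt)
Step 7: cell (1,2)='.' (+2 fires, +3 burnt)
Step 8: cell (1,2)='.' (+0 fires, +2 burnt)
  fire out at step 8

4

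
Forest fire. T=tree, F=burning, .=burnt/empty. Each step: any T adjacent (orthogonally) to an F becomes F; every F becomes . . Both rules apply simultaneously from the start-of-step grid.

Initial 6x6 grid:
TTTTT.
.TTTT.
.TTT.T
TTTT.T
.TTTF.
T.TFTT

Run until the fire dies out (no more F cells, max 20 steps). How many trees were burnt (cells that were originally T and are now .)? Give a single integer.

Answer: 22

Derivation:
Step 1: +3 fires, +2 burnt (F count now 3)
Step 2: +3 fires, +3 burnt (F count now 3)
Step 3: +3 fires, +3 burnt (F count now 3)
Step 4: +3 fires, +3 burnt (F count now 3)
Step 5: +5 fires, +3 burnt (F count now 5)
Step 6: +3 fires, +5 burnt (F count now 3)
Step 7: +1 fires, +3 burnt (F count now 1)
Step 8: +1 fires, +1 burnt (F count now 1)
Step 9: +0 fires, +1 burnt (F count now 0)
Fire out after step 9
Initially T: 25, now '.': 33
Total burnt (originally-T cells now '.'): 22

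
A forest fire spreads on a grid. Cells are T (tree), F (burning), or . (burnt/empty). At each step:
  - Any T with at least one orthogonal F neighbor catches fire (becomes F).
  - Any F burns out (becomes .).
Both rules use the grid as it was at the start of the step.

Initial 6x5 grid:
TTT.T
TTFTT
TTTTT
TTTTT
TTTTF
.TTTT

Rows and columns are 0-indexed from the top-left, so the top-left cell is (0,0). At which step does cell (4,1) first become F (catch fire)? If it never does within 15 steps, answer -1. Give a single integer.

Step 1: cell (4,1)='T' (+7 fires, +2 burnt)
Step 2: cell (4,1)='T' (+10 fires, +7 burnt)
Step 3: cell (4,1)='F' (+6 fires, +10 burnt)
  -> target ignites at step 3
Step 4: cell (4,1)='.' (+3 fires, +6 burnt)
Step 5: cell (4,1)='.' (+0 fires, +3 burnt)
  fire out at step 5

3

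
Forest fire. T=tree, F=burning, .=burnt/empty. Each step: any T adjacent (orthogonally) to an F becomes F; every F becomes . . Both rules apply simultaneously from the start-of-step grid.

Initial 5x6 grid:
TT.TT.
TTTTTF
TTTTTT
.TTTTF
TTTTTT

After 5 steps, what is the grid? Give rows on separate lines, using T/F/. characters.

Step 1: 4 trees catch fire, 2 burn out
  TT.TT.
  TTTTF.
  TTTTTF
  .TTTF.
  TTTTTF
Step 2: 5 trees catch fire, 4 burn out
  TT.TF.
  TTTF..
  TTTTF.
  .TTF..
  TTTTF.
Step 3: 5 trees catch fire, 5 burn out
  TT.F..
  TTF...
  TTTF..
  .TF...
  TTTF..
Step 4: 4 trees catch fire, 5 burn out
  TT....
  TF....
  TTF...
  .F....
  TTF...
Step 5: 4 trees catch fire, 4 burn out
  TF....
  F.....
  TF....
  ......
  TF....

TF....
F.....
TF....
......
TF....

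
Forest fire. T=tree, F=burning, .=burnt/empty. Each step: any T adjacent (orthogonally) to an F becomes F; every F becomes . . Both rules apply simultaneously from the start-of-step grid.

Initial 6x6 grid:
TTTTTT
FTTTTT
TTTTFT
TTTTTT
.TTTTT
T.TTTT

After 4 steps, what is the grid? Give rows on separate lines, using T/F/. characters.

Step 1: 7 trees catch fire, 2 burn out
  FTTTTT
  .FTTFT
  FTTF.F
  TTTTFT
  .TTTTT
  T.TTTT
Step 2: 11 trees catch fire, 7 burn out
  .FTTFT
  ..FF.F
  .FF...
  FTTF.F
  .TTTFT
  T.TTTT
Step 3: 8 trees catch fire, 11 burn out
  ..FF.F
  ......
  ......
  .FF...
  .TTF.F
  T.TTFT
Step 4: 4 trees catch fire, 8 burn out
  ......
  ......
  ......
  ......
  .FF...
  T.TF.F

......
......
......
......
.FF...
T.TF.F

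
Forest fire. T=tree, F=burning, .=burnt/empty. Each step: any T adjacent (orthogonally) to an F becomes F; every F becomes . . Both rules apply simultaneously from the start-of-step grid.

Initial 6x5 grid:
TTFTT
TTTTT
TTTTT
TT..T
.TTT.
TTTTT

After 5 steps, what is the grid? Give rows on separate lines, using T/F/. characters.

Step 1: 3 trees catch fire, 1 burn out
  TF.FT
  TTFTT
  TTTTT
  TT..T
  .TTT.
  TTTTT
Step 2: 5 trees catch fire, 3 burn out
  F...F
  TF.FT
  TTFTT
  TT..T
  .TTT.
  TTTTT
Step 3: 4 trees catch fire, 5 burn out
  .....
  F...F
  TF.FT
  TT..T
  .TTT.
  TTTTT
Step 4: 3 trees catch fire, 4 burn out
  .....
  .....
  F...F
  TF..T
  .TTT.
  TTTTT
Step 5: 3 trees catch fire, 3 burn out
  .....
  .....
  .....
  F...F
  .FTT.
  TTTTT

.....
.....
.....
F...F
.FTT.
TTTTT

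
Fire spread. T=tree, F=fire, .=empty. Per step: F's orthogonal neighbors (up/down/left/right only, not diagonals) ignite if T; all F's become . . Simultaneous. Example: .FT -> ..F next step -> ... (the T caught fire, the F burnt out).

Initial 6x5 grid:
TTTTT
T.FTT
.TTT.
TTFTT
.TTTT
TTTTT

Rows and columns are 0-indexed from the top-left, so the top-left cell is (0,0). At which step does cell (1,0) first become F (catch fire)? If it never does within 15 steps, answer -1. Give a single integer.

Step 1: cell (1,0)='T' (+6 fires, +2 burnt)
Step 2: cell (1,0)='T' (+10 fires, +6 burnt)
Step 3: cell (1,0)='T' (+5 fires, +10 burnt)
Step 4: cell (1,0)='F' (+3 fires, +5 burnt)
  -> target ignites at step 4
Step 5: cell (1,0)='.' (+0 fires, +3 burnt)
  fire out at step 5

4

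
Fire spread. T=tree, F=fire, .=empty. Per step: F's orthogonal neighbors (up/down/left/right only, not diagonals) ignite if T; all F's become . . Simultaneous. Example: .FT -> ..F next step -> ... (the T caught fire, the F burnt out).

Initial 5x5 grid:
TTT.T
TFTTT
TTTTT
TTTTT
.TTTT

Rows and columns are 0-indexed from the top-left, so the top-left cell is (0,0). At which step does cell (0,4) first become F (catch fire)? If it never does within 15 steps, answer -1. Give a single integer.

Step 1: cell (0,4)='T' (+4 fires, +1 burnt)
Step 2: cell (0,4)='T' (+6 fires, +4 burnt)
Step 3: cell (0,4)='T' (+5 fires, +6 burnt)
Step 4: cell (0,4)='F' (+4 fires, +5 burnt)
  -> target ignites at step 4
Step 5: cell (0,4)='.' (+2 fires, +4 burnt)
Step 6: cell (0,4)='.' (+1 fires, +2 burnt)
Step 7: cell (0,4)='.' (+0 fires, +1 burnt)
  fire out at step 7

4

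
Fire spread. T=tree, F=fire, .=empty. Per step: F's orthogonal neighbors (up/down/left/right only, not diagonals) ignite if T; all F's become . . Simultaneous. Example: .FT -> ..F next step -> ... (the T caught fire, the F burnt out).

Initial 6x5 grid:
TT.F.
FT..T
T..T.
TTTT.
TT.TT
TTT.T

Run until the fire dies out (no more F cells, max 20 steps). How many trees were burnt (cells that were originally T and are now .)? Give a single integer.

Answer: 17

Derivation:
Step 1: +3 fires, +2 burnt (F count now 3)
Step 2: +2 fires, +3 burnt (F count now 2)
Step 3: +2 fires, +2 burnt (F count now 2)
Step 4: +3 fires, +2 burnt (F count now 3)
Step 5: +2 fires, +3 burnt (F count now 2)
Step 6: +3 fires, +2 burnt (F count now 3)
Step 7: +1 fires, +3 burnt (F count now 1)
Step 8: +1 fires, +1 burnt (F count now 1)
Step 9: +0 fires, +1 burnt (F count now 0)
Fire out after step 9
Initially T: 18, now '.': 29
Total burnt (originally-T cells now '.'): 17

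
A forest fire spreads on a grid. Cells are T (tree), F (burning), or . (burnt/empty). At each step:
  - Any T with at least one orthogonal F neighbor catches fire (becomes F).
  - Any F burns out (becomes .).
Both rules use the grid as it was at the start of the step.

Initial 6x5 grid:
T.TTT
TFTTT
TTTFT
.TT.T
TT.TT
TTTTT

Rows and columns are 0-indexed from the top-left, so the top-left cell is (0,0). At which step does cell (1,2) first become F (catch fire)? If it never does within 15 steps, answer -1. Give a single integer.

Step 1: cell (1,2)='F' (+6 fires, +2 burnt)
  -> target ignites at step 1
Step 2: cell (1,2)='.' (+8 fires, +6 burnt)
Step 3: cell (1,2)='.' (+3 fires, +8 burnt)
Step 4: cell (1,2)='.' (+4 fires, +3 burnt)
Step 5: cell (1,2)='.' (+3 fires, +4 burnt)
Step 6: cell (1,2)='.' (+0 fires, +3 burnt)
  fire out at step 6

1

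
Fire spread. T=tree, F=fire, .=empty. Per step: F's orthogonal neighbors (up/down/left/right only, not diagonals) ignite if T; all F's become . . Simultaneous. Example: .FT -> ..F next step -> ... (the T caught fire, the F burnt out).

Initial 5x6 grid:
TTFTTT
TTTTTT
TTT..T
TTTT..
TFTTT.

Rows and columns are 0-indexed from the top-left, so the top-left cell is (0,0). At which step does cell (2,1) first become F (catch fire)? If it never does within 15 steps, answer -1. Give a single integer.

Step 1: cell (2,1)='T' (+6 fires, +2 burnt)
Step 2: cell (2,1)='F' (+9 fires, +6 burnt)
  -> target ignites at step 2
Step 3: cell (2,1)='.' (+6 fires, +9 burnt)
Step 4: cell (2,1)='.' (+1 fires, +6 burnt)
Step 5: cell (2,1)='.' (+1 fires, +1 burnt)
Step 6: cell (2,1)='.' (+0 fires, +1 burnt)
  fire out at step 6

2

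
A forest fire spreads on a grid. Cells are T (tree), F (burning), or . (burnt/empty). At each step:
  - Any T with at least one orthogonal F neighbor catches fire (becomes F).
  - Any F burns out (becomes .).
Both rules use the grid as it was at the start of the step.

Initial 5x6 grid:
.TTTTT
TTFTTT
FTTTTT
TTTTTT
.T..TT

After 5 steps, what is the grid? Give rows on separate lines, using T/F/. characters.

Step 1: 7 trees catch fire, 2 burn out
  .TFTTT
  FF.FTT
  .FFTTT
  FTTTTT
  .T..TT
Step 2: 6 trees catch fire, 7 burn out
  .F.FTT
  ....FT
  ...FTT
  .FFTTT
  .T..TT
Step 3: 5 trees catch fire, 6 burn out
  ....FT
  .....F
  ....FT
  ...FTT
  .F..TT
Step 4: 3 trees catch fire, 5 burn out
  .....F
  ......
  .....F
  ....FT
  ....TT
Step 5: 2 trees catch fire, 3 burn out
  ......
  ......
  ......
  .....F
  ....FT

......
......
......
.....F
....FT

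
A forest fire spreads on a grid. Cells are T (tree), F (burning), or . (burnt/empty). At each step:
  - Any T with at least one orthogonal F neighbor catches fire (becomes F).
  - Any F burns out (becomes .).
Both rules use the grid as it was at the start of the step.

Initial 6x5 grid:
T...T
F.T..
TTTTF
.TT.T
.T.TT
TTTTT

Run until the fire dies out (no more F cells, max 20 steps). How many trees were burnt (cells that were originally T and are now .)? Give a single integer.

Step 1: +4 fires, +2 burnt (F count now 4)
Step 2: +3 fires, +4 burnt (F count now 3)
Step 3: +5 fires, +3 burnt (F count now 5)
Step 4: +2 fires, +5 burnt (F count now 2)
Step 5: +2 fires, +2 burnt (F count now 2)
Step 6: +1 fires, +2 burnt (F count now 1)
Step 7: +0 fires, +1 burnt (F count now 0)
Fire out after step 7
Initially T: 18, now '.': 29
Total burnt (originally-T cells now '.'): 17

Answer: 17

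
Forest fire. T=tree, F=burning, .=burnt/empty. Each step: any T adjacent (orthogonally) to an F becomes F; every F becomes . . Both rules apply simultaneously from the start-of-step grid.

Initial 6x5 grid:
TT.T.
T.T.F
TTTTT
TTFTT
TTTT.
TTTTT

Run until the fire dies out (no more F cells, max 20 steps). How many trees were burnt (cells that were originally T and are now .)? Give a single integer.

Answer: 22

Derivation:
Step 1: +5 fires, +2 burnt (F count now 5)
Step 2: +8 fires, +5 burnt (F count now 8)
Step 3: +4 fires, +8 burnt (F count now 4)
Step 4: +3 fires, +4 burnt (F count now 3)
Step 5: +1 fires, +3 burnt (F count now 1)
Step 6: +1 fires, +1 burnt (F count now 1)
Step 7: +0 fires, +1 burnt (F count now 0)
Fire out after step 7
Initially T: 23, now '.': 29
Total burnt (originally-T cells now '.'): 22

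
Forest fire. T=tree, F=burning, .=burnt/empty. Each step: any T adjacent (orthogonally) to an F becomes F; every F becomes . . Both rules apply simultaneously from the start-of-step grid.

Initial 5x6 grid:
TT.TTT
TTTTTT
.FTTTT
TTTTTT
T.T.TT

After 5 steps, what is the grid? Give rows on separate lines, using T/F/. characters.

Step 1: 3 trees catch fire, 1 burn out
  TT.TTT
  TFTTTT
  ..FTTT
  TFTTTT
  T.T.TT
Step 2: 6 trees catch fire, 3 burn out
  TF.TTT
  F.FTTT
  ...FTT
  F.FTTT
  T.T.TT
Step 3: 6 trees catch fire, 6 burn out
  F..TTT
  ...FTT
  ....FT
  ...FTT
  F.F.TT
Step 4: 4 trees catch fire, 6 burn out
  ...FTT
  ....FT
  .....F
  ....FT
  ....TT
Step 5: 4 trees catch fire, 4 burn out
  ....FT
  .....F
  ......
  .....F
  ....FT

....FT
.....F
......
.....F
....FT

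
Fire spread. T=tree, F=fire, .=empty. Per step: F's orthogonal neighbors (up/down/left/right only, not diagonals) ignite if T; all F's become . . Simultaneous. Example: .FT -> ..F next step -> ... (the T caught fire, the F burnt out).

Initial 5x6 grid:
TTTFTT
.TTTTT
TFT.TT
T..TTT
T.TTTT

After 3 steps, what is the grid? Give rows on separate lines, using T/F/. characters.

Step 1: 6 trees catch fire, 2 burn out
  TTF.FT
  .FTFTT
  F.F.TT
  T..TTT
  T.TTTT
Step 2: 5 trees catch fire, 6 burn out
  TF...F
  ..F.FT
  ....TT
  F..TTT
  T.TTTT
Step 3: 4 trees catch fire, 5 burn out
  F.....
  .....F
  ....FT
  ...TTT
  F.TTTT

F.....
.....F
....FT
...TTT
F.TTTT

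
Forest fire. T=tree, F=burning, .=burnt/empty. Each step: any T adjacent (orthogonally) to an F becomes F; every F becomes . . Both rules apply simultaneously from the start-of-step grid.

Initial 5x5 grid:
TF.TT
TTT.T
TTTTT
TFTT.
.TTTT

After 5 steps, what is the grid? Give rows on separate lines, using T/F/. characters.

Step 1: 6 trees catch fire, 2 burn out
  F..TT
  TFT.T
  TFTTT
  F.FT.
  .FTTT
Step 2: 6 trees catch fire, 6 burn out
  ...TT
  F.F.T
  F.FTT
  ...F.
  ..FTT
Step 3: 2 trees catch fire, 6 burn out
  ...TT
  ....T
  ...FT
  .....
  ...FT
Step 4: 2 trees catch fire, 2 burn out
  ...TT
  ....T
  ....F
  .....
  ....F
Step 5: 1 trees catch fire, 2 burn out
  ...TT
  ....F
  .....
  .....
  .....

...TT
....F
.....
.....
.....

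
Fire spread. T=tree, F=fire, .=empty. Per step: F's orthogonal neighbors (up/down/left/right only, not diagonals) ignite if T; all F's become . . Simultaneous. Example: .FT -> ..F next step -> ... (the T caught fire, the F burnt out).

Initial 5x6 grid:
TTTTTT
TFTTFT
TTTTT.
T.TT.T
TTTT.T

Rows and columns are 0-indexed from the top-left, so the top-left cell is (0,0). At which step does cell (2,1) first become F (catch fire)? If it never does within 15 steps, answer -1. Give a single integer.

Step 1: cell (2,1)='F' (+8 fires, +2 burnt)
  -> target ignites at step 1
Step 2: cell (2,1)='.' (+7 fires, +8 burnt)
Step 3: cell (2,1)='.' (+3 fires, +7 burnt)
Step 4: cell (2,1)='.' (+3 fires, +3 burnt)
Step 5: cell (2,1)='.' (+1 fires, +3 burnt)
Step 6: cell (2,1)='.' (+0 fires, +1 burnt)
  fire out at step 6

1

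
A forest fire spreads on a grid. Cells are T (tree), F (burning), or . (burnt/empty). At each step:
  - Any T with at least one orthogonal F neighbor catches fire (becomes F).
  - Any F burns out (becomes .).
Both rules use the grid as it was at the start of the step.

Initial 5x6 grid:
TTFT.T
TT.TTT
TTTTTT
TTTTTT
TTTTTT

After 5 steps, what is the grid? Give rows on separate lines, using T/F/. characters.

Step 1: 2 trees catch fire, 1 burn out
  TF.F.T
  TT.TTT
  TTTTTT
  TTTTTT
  TTTTTT
Step 2: 3 trees catch fire, 2 burn out
  F....T
  TF.FTT
  TTTTTT
  TTTTTT
  TTTTTT
Step 3: 4 trees catch fire, 3 burn out
  .....T
  F...FT
  TFTFTT
  TTTTTT
  TTTTTT
Step 4: 6 trees catch fire, 4 burn out
  .....T
  .....F
  F.F.FT
  TFTFTT
  TTTTTT
Step 5: 7 trees catch fire, 6 burn out
  .....F
  ......
  .....F
  F.F.FT
  TFTFTT

.....F
......
.....F
F.F.FT
TFTFTT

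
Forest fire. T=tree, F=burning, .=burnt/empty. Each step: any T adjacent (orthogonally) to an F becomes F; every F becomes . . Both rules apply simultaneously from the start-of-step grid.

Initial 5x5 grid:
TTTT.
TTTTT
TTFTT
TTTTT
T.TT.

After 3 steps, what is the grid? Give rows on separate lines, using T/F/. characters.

Step 1: 4 trees catch fire, 1 burn out
  TTTT.
  TTFTT
  TF.FT
  TTFTT
  T.TT.
Step 2: 8 trees catch fire, 4 burn out
  TTFT.
  TF.FT
  F...F
  TF.FT
  T.FT.
Step 3: 7 trees catch fire, 8 burn out
  TF.F.
  F...F
  .....
  F...F
  T..F.

TF.F.
F...F
.....
F...F
T..F.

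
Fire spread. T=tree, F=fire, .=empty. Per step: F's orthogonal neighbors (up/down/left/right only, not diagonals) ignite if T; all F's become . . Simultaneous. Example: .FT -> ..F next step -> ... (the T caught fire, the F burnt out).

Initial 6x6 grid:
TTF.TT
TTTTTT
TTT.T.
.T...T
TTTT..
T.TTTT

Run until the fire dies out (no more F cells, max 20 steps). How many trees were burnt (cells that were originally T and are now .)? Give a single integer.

Step 1: +2 fires, +1 burnt (F count now 2)
Step 2: +4 fires, +2 burnt (F count now 4)
Step 3: +3 fires, +4 burnt (F count now 3)
Step 4: +5 fires, +3 burnt (F count now 5)
Step 5: +2 fires, +5 burnt (F count now 2)
Step 6: +2 fires, +2 burnt (F count now 2)
Step 7: +3 fires, +2 burnt (F count now 3)
Step 8: +1 fires, +3 burnt (F count now 1)
Step 9: +1 fires, +1 burnt (F count now 1)
Step 10: +1 fires, +1 burnt (F count now 1)
Step 11: +0 fires, +1 burnt (F count now 0)
Fire out after step 11
Initially T: 25, now '.': 35
Total burnt (originally-T cells now '.'): 24

Answer: 24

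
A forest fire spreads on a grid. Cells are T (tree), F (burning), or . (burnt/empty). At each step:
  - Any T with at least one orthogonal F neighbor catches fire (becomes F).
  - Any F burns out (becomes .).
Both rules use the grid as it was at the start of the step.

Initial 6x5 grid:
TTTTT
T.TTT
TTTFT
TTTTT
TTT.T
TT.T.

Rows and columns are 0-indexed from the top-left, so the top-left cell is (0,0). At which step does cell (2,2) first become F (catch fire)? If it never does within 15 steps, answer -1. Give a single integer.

Step 1: cell (2,2)='F' (+4 fires, +1 burnt)
  -> target ignites at step 1
Step 2: cell (2,2)='.' (+6 fires, +4 burnt)
Step 3: cell (2,2)='.' (+6 fires, +6 burnt)
Step 4: cell (2,2)='.' (+4 fires, +6 burnt)
Step 5: cell (2,2)='.' (+3 fires, +4 burnt)
Step 6: cell (2,2)='.' (+1 fires, +3 burnt)
Step 7: cell (2,2)='.' (+0 fires, +1 burnt)
  fire out at step 7

1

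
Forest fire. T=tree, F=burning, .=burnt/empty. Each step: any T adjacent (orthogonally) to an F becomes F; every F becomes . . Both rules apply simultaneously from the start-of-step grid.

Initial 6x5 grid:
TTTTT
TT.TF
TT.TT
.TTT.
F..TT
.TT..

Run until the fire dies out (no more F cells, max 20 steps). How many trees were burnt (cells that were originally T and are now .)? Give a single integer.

Step 1: +3 fires, +2 burnt (F count now 3)
Step 2: +2 fires, +3 burnt (F count now 2)
Step 3: +2 fires, +2 burnt (F count now 2)
Step 4: +3 fires, +2 burnt (F count now 3)
Step 5: +4 fires, +3 burnt (F count now 4)
Step 6: +2 fires, +4 burnt (F count now 2)
Step 7: +1 fires, +2 burnt (F count now 1)
Step 8: +0 fires, +1 burnt (F count now 0)
Fire out after step 8
Initially T: 19, now '.': 28
Total burnt (originally-T cells now '.'): 17

Answer: 17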